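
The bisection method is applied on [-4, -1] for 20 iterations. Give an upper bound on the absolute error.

Bisection error bound: |error| ≤ (b-a)/2^n
|error| ≤ (-1 - (-4))/2^20 = 3/2^20
|error| ≤ 0.0000028610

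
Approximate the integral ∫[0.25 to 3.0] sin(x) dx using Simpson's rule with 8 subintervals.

f(x) = sin(x)
a = 0.25, b = 3.0, n = 8
h = (b - a)/n = 0.343750

Simpson's rule: (h/3)[f(x₀) + 4f(x₁) + 2f(x₂) + ... + f(xₙ)]

x_0 = 0.2500, f(x_0) = 0.247404, coefficient = 1
x_1 = 0.5938, f(x_1) = 0.559473, coefficient = 4
x_2 = 0.9375, f(x_2) = 0.806081, coefficient = 2
x_3 = 1.2812, f(x_3) = 0.958374, coefficient = 4
x_4 = 1.6250, f(x_4) = 0.998531, coefficient = 2
x_5 = 1.9688, f(x_5) = 0.921856, coefficient = 4
x_6 = 2.3125, f(x_6) = 0.737319, coefficient = 2
x_7 = 2.6562, f(x_7) = 0.466511, coefficient = 4
x_8 = 3.0000, f(x_8) = 0.141120, coefficient = 1

I ≈ (0.343750/3) × 17.097243 = 1.959059
Exact value: 1.958905
Error: 0.000154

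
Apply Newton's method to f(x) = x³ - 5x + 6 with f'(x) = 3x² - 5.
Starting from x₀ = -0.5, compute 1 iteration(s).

f(x) = x³ - 5x + 6
f'(x) = 3x² - 5
x₀ = -0.5

Newton-Raphson formula: x_{n+1} = x_n - f(x_n)/f'(x_n)

Iteration 1:
  f(-0.500000) = 8.375000
  f'(-0.500000) = -4.250000
  x_1 = -0.500000 - 8.375000/(-4.250000) = 1.470588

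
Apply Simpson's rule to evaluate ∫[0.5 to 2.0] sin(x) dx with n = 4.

f(x) = sin(x)
a = 0.5, b = 2.0, n = 4
h = (b - a)/n = 0.375000

Simpson's rule: (h/3)[f(x₀) + 4f(x₁) + 2f(x₂) + ... + f(xₙ)]

x_0 = 0.5000, f(x_0) = 0.479426, coefficient = 1
x_1 = 0.8750, f(x_1) = 0.767544, coefficient = 4
x_2 = 1.2500, f(x_2) = 0.948985, coefficient = 2
x_3 = 1.6250, f(x_3) = 0.998531, coefficient = 4
x_4 = 2.0000, f(x_4) = 0.909297, coefficient = 1

I ≈ (0.375000/3) × 10.350992 = 1.293874
Exact value: 1.293729
Error: 0.000145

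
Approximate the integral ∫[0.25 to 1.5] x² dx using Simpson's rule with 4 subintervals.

f(x) = x²
a = 0.25, b = 1.5, n = 4
h = (b - a)/n = 0.312500

Simpson's rule: (h/3)[f(x₀) + 4f(x₁) + 2f(x₂) + ... + f(xₙ)]

x_0 = 0.2500, f(x_0) = 0.062500, coefficient = 1
x_1 = 0.5625, f(x_1) = 0.316406, coefficient = 4
x_2 = 0.8750, f(x_2) = 0.765625, coefficient = 2
x_3 = 1.1875, f(x_3) = 1.410156, coefficient = 4
x_4 = 1.5000, f(x_4) = 2.250000, coefficient = 1

I ≈ (0.312500/3) × 10.750000 = 1.119792
Exact value: 1.119792
Error: 0.000000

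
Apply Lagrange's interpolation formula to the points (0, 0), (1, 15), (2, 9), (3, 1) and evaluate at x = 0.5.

Lagrange interpolation formula:
P(x) = Σ yᵢ × Lᵢ(x)
where Lᵢ(x) = Π_{j≠i} (x - xⱼ)/(xᵢ - xⱼ)

L_0(0.5) = (0.5 - 1)/(0 - 1) × (0.5 - 2)/(0 - 2) × (0.5 - 3)/(0 - 3) = 0.312500
L_1(0.5) = (0.5 - 0)/(1 - 0) × (0.5 - 2)/(1 - 2) × (0.5 - 3)/(1 - 3) = 0.937500
L_2(0.5) = (0.5 - 0)/(2 - 0) × (0.5 - 1)/(2 - 1) × (0.5 - 3)/(2 - 3) = -0.312500
L_3(0.5) = (0.5 - 0)/(3 - 0) × (0.5 - 1)/(3 - 1) × (0.5 - 2)/(3 - 2) = 0.062500

P(0.5) = 0×L_0(0.5) + 15×L_1(0.5) + 9×L_2(0.5) + 1×L_3(0.5)
P(0.5) = 11.312500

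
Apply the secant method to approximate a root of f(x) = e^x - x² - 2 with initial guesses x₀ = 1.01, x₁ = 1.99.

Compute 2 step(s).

f(x) = e^x - x² - 2
x₀ = 1.01, x₁ = 1.99

Secant formula: x_{n+1} = x_n - f(x_n)(x_n - x_{n-1})/(f(x_n) - f(x_{n-1}))

Iteration 1:
  f(1.010000) = -0.274499
  f(1.990000) = 1.355434
  x_2 = 1.990000 - 1.355434×(1.990000 - 1.010000)/(1.355434 - (-0.274499))
       = 1.175043
Iteration 2:
  f(1.990000) = 1.355434
  f(1.175043) = -0.142444
  x_3 = 1.175043 - (-0.142444)×(1.175043 - 1.990000)/(-0.142444 - 1.355434)
       = 1.252543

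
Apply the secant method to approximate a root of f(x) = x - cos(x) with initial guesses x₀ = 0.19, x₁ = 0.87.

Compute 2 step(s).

f(x) = x - cos(x)
x₀ = 0.19, x₁ = 0.87

Secant formula: x_{n+1} = x_n - f(x_n)(x_n - x_{n-1})/(f(x_n) - f(x_{n-1}))

Iteration 1:
  f(0.190000) = -0.792004
  f(0.870000) = 0.225173
  x_2 = 0.870000 - 0.225173×(0.870000 - 0.190000)/(0.225173 - (-0.792004))
       = 0.719468
Iteration 2:
  f(0.870000) = 0.225173
  f(0.719468) = -0.032689
  x_3 = 0.719468 - (-0.032689)×(0.719468 - 0.870000)/(-0.032689 - 0.225173)
       = 0.738551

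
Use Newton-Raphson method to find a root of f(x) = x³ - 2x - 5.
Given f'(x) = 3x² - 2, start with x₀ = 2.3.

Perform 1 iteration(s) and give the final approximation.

f(x) = x³ - 2x - 5
f'(x) = 3x² - 2
x₀ = 2.3

Newton-Raphson formula: x_{n+1} = x_n - f(x_n)/f'(x_n)

Iteration 1:
  f(2.300000) = 2.567000
  f'(2.300000) = 13.870000
  x_1 = 2.300000 - 2.567000/13.870000 = 2.114924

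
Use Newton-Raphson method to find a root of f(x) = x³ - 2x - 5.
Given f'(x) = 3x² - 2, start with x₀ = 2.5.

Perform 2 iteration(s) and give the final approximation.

f(x) = x³ - 2x - 5
f'(x) = 3x² - 2
x₀ = 2.5

Newton-Raphson formula: x_{n+1} = x_n - f(x_n)/f'(x_n)

Iteration 1:
  f(2.500000) = 5.625000
  f'(2.500000) = 16.750000
  x_1 = 2.500000 - 5.625000/16.750000 = 2.164179
Iteration 2:
  f(2.164179) = 0.807945
  f'(2.164179) = 12.051014
  x_2 = 2.164179 - 0.807945/12.051014 = 2.097135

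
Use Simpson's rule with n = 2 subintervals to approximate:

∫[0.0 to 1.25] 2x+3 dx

f(x) = 2x+3
a = 0.0, b = 1.25, n = 2
h = (b - a)/n = 0.625000

Simpson's rule: (h/3)[f(x₀) + 4f(x₁) + 2f(x₂) + ... + f(xₙ)]

x_0 = 0.0000, f(x_0) = 3.000000, coefficient = 1
x_1 = 0.6250, f(x_1) = 4.250000, coefficient = 4
x_2 = 1.2500, f(x_2) = 5.500000, coefficient = 1

I ≈ (0.625000/3) × 25.500000 = 5.312500
Exact value: 5.312500
Error: 0.000000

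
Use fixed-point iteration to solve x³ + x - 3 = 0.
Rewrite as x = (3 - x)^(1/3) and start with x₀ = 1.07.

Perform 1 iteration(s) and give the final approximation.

Equation: x³ + x - 3 = 0
Fixed-point form: x = (3 - x)^(1/3)
x₀ = 1.07

x_1 = g(1.070000) = 1.245047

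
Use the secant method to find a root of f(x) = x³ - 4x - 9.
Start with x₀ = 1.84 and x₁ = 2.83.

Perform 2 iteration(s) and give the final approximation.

f(x) = x³ - 4x - 9
x₀ = 1.84, x₁ = 2.83

Secant formula: x_{n+1} = x_n - f(x_n)(x_n - x_{n-1})/(f(x_n) - f(x_{n-1}))

Iteration 1:
  f(1.840000) = -10.130496
  f(2.830000) = 2.345187
  x_2 = 2.830000 - 2.345187×(2.830000 - 1.840000)/(2.345187 - (-10.130496))
       = 2.643899
Iteration 2:
  f(2.830000) = 2.345187
  f(2.643899) = -1.094205
  x_3 = 2.643899 - (-1.094205)×(2.643899 - 2.830000)/(-1.094205 - 2.345187)
       = 2.703105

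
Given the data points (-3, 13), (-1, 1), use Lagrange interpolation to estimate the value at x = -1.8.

Lagrange interpolation formula:
P(x) = Σ yᵢ × Lᵢ(x)
where Lᵢ(x) = Π_{j≠i} (x - xⱼ)/(xᵢ - xⱼ)

L_0(-1.8) = (-1.8 - (-1))/(-3 - (-1)) = 0.400000
L_1(-1.8) = (-1.8 - (-3))/(-1 - (-3)) = 0.600000

P(-1.8) = 13×L_0(-1.8) + 1×L_1(-1.8)
P(-1.8) = 5.800000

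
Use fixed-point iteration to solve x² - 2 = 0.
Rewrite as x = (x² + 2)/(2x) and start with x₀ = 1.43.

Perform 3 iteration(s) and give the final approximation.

Equation: x² - 2 = 0
Fixed-point form: x = (x² + 2)/(2x)
x₀ = 1.43

x_1 = g(1.430000) = 1.414301
x_2 = g(1.414301) = 1.414214
x_3 = g(1.414214) = 1.414214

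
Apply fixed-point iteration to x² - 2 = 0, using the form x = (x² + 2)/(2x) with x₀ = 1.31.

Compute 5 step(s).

Equation: x² - 2 = 0
Fixed-point form: x = (x² + 2)/(2x)
x₀ = 1.31

x_1 = g(1.310000) = 1.418359
x_2 = g(1.418359) = 1.414220
x_3 = g(1.414220) = 1.414214
x_4 = g(1.414214) = 1.414214
x_5 = g(1.414214) = 1.414214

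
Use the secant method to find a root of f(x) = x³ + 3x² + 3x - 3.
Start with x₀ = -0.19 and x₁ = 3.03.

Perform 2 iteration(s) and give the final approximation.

f(x) = x³ + 3x² + 3x - 3
x₀ = -0.19, x₁ = 3.03

Secant formula: x_{n+1} = x_n - f(x_n)(x_n - x_{n-1})/(f(x_n) - f(x_{n-1}))

Iteration 1:
  f(-0.190000) = -3.468559
  f(3.030000) = 61.450827
  x_2 = 3.030000 - 61.450827×(3.030000 - (-0.190000))/(61.450827 - (-3.468559))
       = -0.017960
Iteration 2:
  f(3.030000) = 61.450827
  f(-0.017960) = -3.052917
  x_3 = -0.017960 - (-3.052917)×(-0.017960 - 3.030000)/(-3.052917 - 61.450827)
       = 0.126298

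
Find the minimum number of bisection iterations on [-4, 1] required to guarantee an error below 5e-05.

We need (b-a)/2^n ≤ 5e-05
(1 - (-4))/2^n ≤ 5e-05
5/2^n ≤ 5e-05
2^n ≥ 100000
n ≥ log₂(100000) = 16.61
n ≥ 17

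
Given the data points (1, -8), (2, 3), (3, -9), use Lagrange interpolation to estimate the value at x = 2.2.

Lagrange interpolation formula:
P(x) = Σ yᵢ × Lᵢ(x)
where Lᵢ(x) = Π_{j≠i} (x - xⱼ)/(xᵢ - xⱼ)

L_0(2.2) = (2.2 - 2)/(1 - 2) × (2.2 - 3)/(1 - 3) = -0.080000
L_1(2.2) = (2.2 - 1)/(2 - 1) × (2.2 - 3)/(2 - 3) = 0.960000
L_2(2.2) = (2.2 - 1)/(3 - 1) × (2.2 - 2)/(3 - 2) = 0.120000

P(2.2) = (-8)×L_0(2.2) + 3×L_1(2.2) + (-9)×L_2(2.2)
P(2.2) = 2.440000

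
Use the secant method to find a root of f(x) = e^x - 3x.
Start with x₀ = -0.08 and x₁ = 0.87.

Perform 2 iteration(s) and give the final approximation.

f(x) = e^x - 3x
x₀ = -0.08, x₁ = 0.87

Secant formula: x_{n+1} = x_n - f(x_n)(x_n - x_{n-1})/(f(x_n) - f(x_{n-1}))

Iteration 1:
  f(-0.080000) = 1.163116
  f(0.870000) = -0.223089
  x_2 = 0.870000 - (-0.223089)×(0.870000 - (-0.080000))/(-0.223089 - 1.163116)
       = 0.717112
Iteration 2:
  f(0.870000) = -0.223089
  f(0.717112) = -0.102827
  x_3 = 0.717112 - (-0.102827)×(0.717112 - 0.870000)/(-0.102827 - (-0.223089))
       = 0.586388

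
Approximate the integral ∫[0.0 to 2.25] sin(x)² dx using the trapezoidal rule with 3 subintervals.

f(x) = sin(x)²
a = 0.0, b = 2.25, n = 3
h = (b - a)/n = 0.750000

Trapezoidal rule: (h/2)[f(x₀) + 2f(x₁) + 2f(x₂) + ... + f(xₙ)]

x_0 = 0.0000, f(x_0) = 0.000000, coefficient = 1
x_1 = 0.7500, f(x_1) = 0.464631, coefficient = 2
x_2 = 1.5000, f(x_2) = 0.994996, coefficient = 2
x_3 = 2.2500, f(x_3) = 0.605398, coefficient = 1

I ≈ (0.750000/2) × 3.524653 = 1.321745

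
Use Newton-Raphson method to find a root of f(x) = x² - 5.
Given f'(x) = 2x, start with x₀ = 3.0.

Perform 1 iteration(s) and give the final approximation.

f(x) = x² - 5
f'(x) = 2x
x₀ = 3.0

Newton-Raphson formula: x_{n+1} = x_n - f(x_n)/f'(x_n)

Iteration 1:
  f(3.000000) = 4.000000
  f'(3.000000) = 6.000000
  x_1 = 3.000000 - 4.000000/6.000000 = 2.333333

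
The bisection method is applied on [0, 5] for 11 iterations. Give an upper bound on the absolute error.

Bisection error bound: |error| ≤ (b-a)/2^n
|error| ≤ (5 - 0)/2^11 = 5/2^11
|error| ≤ 0.0024414062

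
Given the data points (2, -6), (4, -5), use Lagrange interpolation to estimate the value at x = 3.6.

Lagrange interpolation formula:
P(x) = Σ yᵢ × Lᵢ(x)
where Lᵢ(x) = Π_{j≠i} (x - xⱼ)/(xᵢ - xⱼ)

L_0(3.6) = (3.6 - 4)/(2 - 4) = 0.200000
L_1(3.6) = (3.6 - 2)/(4 - 2) = 0.800000

P(3.6) = (-6)×L_0(3.6) + (-5)×L_1(3.6)
P(3.6) = -5.200000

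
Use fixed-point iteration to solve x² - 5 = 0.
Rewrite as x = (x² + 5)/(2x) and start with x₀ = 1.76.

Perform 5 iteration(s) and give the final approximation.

Equation: x² - 5 = 0
Fixed-point form: x = (x² + 5)/(2x)
x₀ = 1.76

x_1 = g(1.760000) = 2.300455
x_2 = g(2.300455) = 2.236969
x_3 = g(2.236969) = 2.236068
x_4 = g(2.236068) = 2.236068
x_5 = g(2.236068) = 2.236068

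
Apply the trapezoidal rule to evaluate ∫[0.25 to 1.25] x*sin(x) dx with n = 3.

f(x) = x*sin(x)
a = 0.25, b = 1.25, n = 3
h = (b - a)/n = 0.333333

Trapezoidal rule: (h/2)[f(x₀) + 2f(x₁) + 2f(x₂) + ... + f(xₙ)]

x_0 = 0.2500, f(x_0) = 0.061851, coefficient = 1
x_1 = 0.5833, f(x_1) = 0.321305, coefficient = 2
x_2 = 0.9167, f(x_2) = 0.727446, coefficient = 2
x_3 = 1.2500, f(x_3) = 1.186231, coefficient = 1

I ≈ (0.333333/2) × 3.345585 = 0.557598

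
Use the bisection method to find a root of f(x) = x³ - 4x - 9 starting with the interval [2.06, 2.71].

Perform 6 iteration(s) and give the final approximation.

f(x) = x³ - 4x - 9
Initial interval: [2.06, 2.71]

Iteration 1:
  c_1 = (2.060000 + 2.710000)/2 = 2.385000
  f(c_1) = f(2.385000) = -4.973583
  f(a) × f(c) ≥ 0, new interval: [2.385000, 2.710000]
Iteration 2:
  c_2 = (2.385000 + 2.710000)/2 = 2.547500
  f(c_2) = f(2.547500) = -2.657346
  f(a) × f(c) ≥ 0, new interval: [2.547500, 2.710000]
Iteration 3:
  c_3 = (2.547500 + 2.710000)/2 = 2.628750
  f(c_3) = f(2.628750) = -1.349479
  f(a) × f(c) ≥ 0, new interval: [2.628750, 2.710000]
Iteration 4:
  c_4 = (2.628750 + 2.710000)/2 = 2.669375
  f(c_4) = f(2.669375) = -0.656701
  f(a) × f(c) ≥ 0, new interval: [2.669375, 2.710000]
Iteration 5:
  c_5 = (2.669375 + 2.710000)/2 = 2.689687
  f(c_5) = f(2.689687) = -0.300424
  f(a) × f(c) ≥ 0, new interval: [2.689687, 2.710000]
Iteration 6:
  c_6 = (2.689687 + 2.710000)/2 = 2.699844
  f(c_6) = f(2.699844) = -0.119792
  f(a) × f(c) ≥ 0, new interval: [2.699844, 2.710000]

After 6 iteration(s), the approximation is c_6 = 2.699844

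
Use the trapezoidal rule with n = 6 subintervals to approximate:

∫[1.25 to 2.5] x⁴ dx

f(x) = x⁴
a = 1.25, b = 2.5, n = 6
h = (b - a)/n = 0.208333

Trapezoidal rule: (h/2)[f(x₀) + 2f(x₁) + 2f(x₂) + ... + f(xₙ)]

x_0 = 1.2500, f(x_0) = 2.441406, coefficient = 1
x_1 = 1.4583, f(x_1) = 4.523006, coefficient = 2
x_2 = 1.6667, f(x_2) = 7.716049, coefficient = 2
x_3 = 1.8750, f(x_3) = 12.359619, coefficient = 2
x_4 = 2.0833, f(x_4) = 18.838011, coefficient = 2
x_5 = 2.2917, f(x_5) = 27.580732, coefficient = 2
x_6 = 2.5000, f(x_6) = 39.062500, coefficient = 1

I ≈ (0.208333/2) × 183.538743 = 19.118619
Exact value: 18.920898
Error: 0.197721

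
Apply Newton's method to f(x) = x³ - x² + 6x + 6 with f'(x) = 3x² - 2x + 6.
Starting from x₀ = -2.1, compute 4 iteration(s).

f(x) = x³ - x² + 6x + 6
f'(x) = 3x² - 2x + 6
x₀ = -2.1

Newton-Raphson formula: x_{n+1} = x_n - f(x_n)/f'(x_n)

Iteration 1:
  f(-2.100000) = -20.271000
  f'(-2.100000) = 23.430000
  x_1 = -2.100000 - (-20.271000)/23.430000 = -1.234827
Iteration 2:
  f(-1.234827) = -4.816623
  f'(-1.234827) = 13.044049
  x_2 = -1.234827 - (-4.816623)/13.044049 = -0.865569
Iteration 3:
  f(-0.865569) = -0.591115
  f'(-0.865569) = 9.978766
  x_3 = -0.865569 - (-0.591115)/9.978766 = -0.806332
Iteration 4:
  f(-0.806332) = -0.012413
  f'(-0.806332) = 9.563175
  x_4 = -0.806332 - (-0.012413)/9.563175 = -0.805034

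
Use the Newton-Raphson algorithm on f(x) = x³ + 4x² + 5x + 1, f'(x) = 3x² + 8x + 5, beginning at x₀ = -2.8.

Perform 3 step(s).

f(x) = x³ + 4x² + 5x + 1
f'(x) = 3x² + 8x + 5
x₀ = -2.8

Newton-Raphson formula: x_{n+1} = x_n - f(x_n)/f'(x_n)

Iteration 1:
  f(-2.800000) = -3.592000
  f'(-2.800000) = 6.120000
  x_1 = -2.800000 - (-3.592000)/6.120000 = -2.213072
Iteration 2:
  f(-2.213072) = -1.313545
  f'(-2.213072) = 1.988486
  x_2 = -2.213072 - (-1.313545)/1.988486 = -1.552497
Iteration 3:
  f(-1.552497) = -0.863398
  f'(-1.552497) = -0.189235
  x_3 = -1.552497 - (-0.863398)/(-0.189235) = -6.115060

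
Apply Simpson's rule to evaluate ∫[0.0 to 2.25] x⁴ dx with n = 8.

f(x) = x⁴
a = 0.0, b = 2.25, n = 8
h = (b - a)/n = 0.281250

Simpson's rule: (h/3)[f(x₀) + 4f(x₁) + 2f(x₂) + ... + f(xₙ)]

x_0 = 0.0000, f(x_0) = 0.000000, coefficient = 1
x_1 = 0.2812, f(x_1) = 0.006257, coefficient = 4
x_2 = 0.5625, f(x_2) = 0.100113, coefficient = 2
x_3 = 0.8438, f(x_3) = 0.506822, coefficient = 4
x_4 = 1.1250, f(x_4) = 1.601807, coefficient = 2
x_5 = 1.4062, f(x_5) = 3.910661, coefficient = 4
x_6 = 1.6875, f(x_6) = 8.109146, coefficient = 2
x_7 = 1.9688, f(x_7) = 15.023194, coefficient = 4
x_8 = 2.2500, f(x_8) = 25.628906, coefficient = 1

I ≈ (0.281250/3) × 123.038773 = 11.534885
Exact value: 11.533008
Error: 0.001877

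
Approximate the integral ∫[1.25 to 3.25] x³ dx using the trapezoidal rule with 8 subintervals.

f(x) = x³
a = 1.25, b = 3.25, n = 8
h = (b - a)/n = 0.250000

Trapezoidal rule: (h/2)[f(x₀) + 2f(x₁) + 2f(x₂) + ... + f(xₙ)]

x_0 = 1.2500, f(x_0) = 1.953125, coefficient = 1
x_1 = 1.5000, f(x_1) = 3.375000, coefficient = 2
x_2 = 1.7500, f(x_2) = 5.359375, coefficient = 2
x_3 = 2.0000, f(x_3) = 8.000000, coefficient = 2
x_4 = 2.2500, f(x_4) = 11.390625, coefficient = 2
x_5 = 2.5000, f(x_5) = 15.625000, coefficient = 2
x_6 = 2.7500, f(x_6) = 20.796875, coefficient = 2
x_7 = 3.0000, f(x_7) = 27.000000, coefficient = 2
x_8 = 3.2500, f(x_8) = 34.328125, coefficient = 1

I ≈ (0.250000/2) × 219.375000 = 27.421875
Exact value: 27.281250
Error: 0.140625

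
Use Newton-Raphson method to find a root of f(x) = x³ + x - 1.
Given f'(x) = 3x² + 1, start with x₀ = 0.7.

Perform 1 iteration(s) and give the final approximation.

f(x) = x³ + x - 1
f'(x) = 3x² + 1
x₀ = 0.7

Newton-Raphson formula: x_{n+1} = x_n - f(x_n)/f'(x_n)

Iteration 1:
  f(0.700000) = 0.043000
  f'(0.700000) = 2.470000
  x_1 = 0.700000 - 0.043000/2.470000 = 0.682591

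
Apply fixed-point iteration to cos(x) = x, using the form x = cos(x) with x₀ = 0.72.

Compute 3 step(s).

Equation: cos(x) = x
Fixed-point form: x = cos(x)
x₀ = 0.72

x_1 = g(0.720000) = 0.751806
x_2 = g(0.751806) = 0.730457
x_3 = g(0.730457) = 0.744870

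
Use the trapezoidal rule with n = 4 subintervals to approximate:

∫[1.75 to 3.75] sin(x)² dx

f(x) = sin(x)²
a = 1.75, b = 3.75, n = 4
h = (b - a)/n = 0.500000

Trapezoidal rule: (h/2)[f(x₀) + 2f(x₁) + 2f(x₂) + ... + f(xₙ)]

x_0 = 1.7500, f(x_0) = 0.968228, coefficient = 1
x_1 = 2.2500, f(x_1) = 0.605398, coefficient = 2
x_2 = 2.7500, f(x_2) = 0.145665, coefficient = 2
x_3 = 3.2500, f(x_3) = 0.011706, coefficient = 2
x_4 = 3.7500, f(x_4) = 0.326682, coefficient = 1

I ≈ (0.500000/2) × 2.820449 = 0.705112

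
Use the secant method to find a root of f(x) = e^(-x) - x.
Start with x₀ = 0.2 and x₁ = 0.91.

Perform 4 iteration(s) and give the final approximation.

f(x) = e^(-x) - x
x₀ = 0.2, x₁ = 0.91

Secant formula: x_{n+1} = x_n - f(x_n)(x_n - x_{n-1})/(f(x_n) - f(x_{n-1}))

Iteration 1:
  f(0.200000) = 0.618731
  f(0.910000) = -0.507476
  x_2 = 0.910000 - (-0.507476)×(0.910000 - 0.200000)/(-0.507476 - 0.618731)
       = 0.590070
Iteration 2:
  f(0.910000) = -0.507476
  f(0.590070) = -0.035781
  x_3 = 0.590070 - (-0.035781)×(0.590070 - 0.910000)/(-0.035781 - (-0.507476))
       = 0.565801
Iteration 3:
  f(0.590070) = -0.035781
  f(0.565801) = 0.002104
  x_4 = 0.565801 - 0.002104×(0.565801 - 0.590070)/(0.002104 - (-0.035781))
       = 0.567149
Iteration 4:
  f(0.565801) = 0.002104
  f(0.567149) = -0.000009
  x_5 = 0.567149 - (-0.000009)×(0.567149 - 0.565801)/(-0.000009 - 0.002104)
       = 0.567143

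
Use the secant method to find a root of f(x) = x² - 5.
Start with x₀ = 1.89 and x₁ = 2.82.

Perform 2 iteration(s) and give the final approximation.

f(x) = x² - 5
x₀ = 1.89, x₁ = 2.82

Secant formula: x_{n+1} = x_n - f(x_n)(x_n - x_{n-1})/(f(x_n) - f(x_{n-1}))

Iteration 1:
  f(1.890000) = -1.427900
  f(2.820000) = 2.952400
  x_2 = 2.820000 - 2.952400×(2.820000 - 1.890000)/(2.952400 - (-1.427900))
       = 2.193163
Iteration 2:
  f(2.820000) = 2.952400
  f(2.193163) = -0.190034
  x_3 = 2.193163 - (-0.190034)×(2.193163 - 2.820000)/(-0.190034 - 2.952400)
       = 2.231070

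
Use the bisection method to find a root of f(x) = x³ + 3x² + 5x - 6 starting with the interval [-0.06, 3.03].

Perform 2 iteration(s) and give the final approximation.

f(x) = x³ + 3x² + 5x - 6
Initial interval: [-0.06, 3.03]

Iteration 1:
  c_1 = (-0.060000 + 3.030000)/2 = 1.485000
  f(c_1) = f(1.485000) = 11.315434
  f(a) × f(c) < 0, new interval: [-0.060000, 1.485000]
Iteration 2:
  c_2 = (-0.060000 + 1.485000)/2 = 0.712500
  f(c_2) = f(0.712500) = -0.552826
  f(a) × f(c) ≥ 0, new interval: [0.712500, 1.485000]

After 2 iteration(s), the approximation is c_2 = 0.712500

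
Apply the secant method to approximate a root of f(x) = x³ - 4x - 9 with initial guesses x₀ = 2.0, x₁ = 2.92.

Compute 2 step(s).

f(x) = x³ - 4x - 9
x₀ = 2.0, x₁ = 2.92

Secant formula: x_{n+1} = x_n - f(x_n)(x_n - x_{n-1})/(f(x_n) - f(x_{n-1}))

Iteration 1:
  f(2.000000) = -9.000000
  f(2.920000) = 4.217088
  x_2 = 2.920000 - 4.217088×(2.920000 - 2.000000)/(4.217088 - (-9.000000))
       = 2.626462
Iteration 2:
  f(2.920000) = 4.217088
  f(2.626462) = -1.387723
  x_3 = 2.626462 - (-1.387723)×(2.626462 - 2.920000)/(-1.387723 - 4.217088)
       = 2.699140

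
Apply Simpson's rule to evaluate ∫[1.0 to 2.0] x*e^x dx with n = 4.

f(x) = x*e^x
a = 1.0, b = 2.0, n = 4
h = (b - a)/n = 0.250000

Simpson's rule: (h/3)[f(x₀) + 4f(x₁) + 2f(x₂) + ... + f(xₙ)]

x_0 = 1.0000, f(x_0) = 2.718282, coefficient = 1
x_1 = 1.2500, f(x_1) = 4.362929, coefficient = 4
x_2 = 1.5000, f(x_2) = 6.722534, coefficient = 2
x_3 = 1.7500, f(x_3) = 10.070555, coefficient = 4
x_4 = 2.0000, f(x_4) = 14.778112, coefficient = 1

I ≈ (0.250000/3) × 88.675395 = 7.389616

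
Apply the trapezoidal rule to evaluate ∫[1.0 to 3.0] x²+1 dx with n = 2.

f(x) = x²+1
a = 1.0, b = 3.0, n = 2
h = (b - a)/n = 1.000000

Trapezoidal rule: (h/2)[f(x₀) + 2f(x₁) + 2f(x₂) + ... + f(xₙ)]

x_0 = 1.0000, f(x_0) = 2.000000, coefficient = 1
x_1 = 2.0000, f(x_1) = 5.000000, coefficient = 2
x_2 = 3.0000, f(x_2) = 10.000000, coefficient = 1

I ≈ (1.000000/2) × 22.000000 = 11.000000
Exact value: 10.666667
Error: 0.333333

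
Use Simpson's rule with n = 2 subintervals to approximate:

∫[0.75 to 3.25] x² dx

f(x) = x²
a = 0.75, b = 3.25, n = 2
h = (b - a)/n = 1.250000

Simpson's rule: (h/3)[f(x₀) + 4f(x₁) + 2f(x₂) + ... + f(xₙ)]

x_0 = 0.7500, f(x_0) = 0.562500, coefficient = 1
x_1 = 2.0000, f(x_1) = 4.000000, coefficient = 4
x_2 = 3.2500, f(x_2) = 10.562500, coefficient = 1

I ≈ (1.250000/3) × 27.125000 = 11.302083
Exact value: 11.302083
Error: 0.000000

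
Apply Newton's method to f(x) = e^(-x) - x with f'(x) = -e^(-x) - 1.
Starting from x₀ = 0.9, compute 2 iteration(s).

f(x) = e^(-x) - x
f'(x) = -e^(-x) - 1
x₀ = 0.9

Newton-Raphson formula: x_{n+1} = x_n - f(x_n)/f'(x_n)

Iteration 1:
  f(0.900000) = -0.493430
  f'(0.900000) = -1.406570
  x_1 = 0.900000 - (-0.493430)/(-1.406570) = 0.549196
Iteration 2:
  f(0.549196) = 0.028218
  f'(0.549196) = -1.577414
  x_2 = 0.549196 - 0.028218/(-1.577414) = 0.567085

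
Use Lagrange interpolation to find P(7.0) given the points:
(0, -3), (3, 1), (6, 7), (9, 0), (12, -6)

Lagrange interpolation formula:
P(x) = Σ yᵢ × Lᵢ(x)
where Lᵢ(x) = Π_{j≠i} (x - xⱼ)/(xᵢ - xⱼ)

L_0(7.0) = (7.0 - 3)/(0 - 3) × (7.0 - 6)/(0 - 6) × (7.0 - 9)/(0 - 9) × (7.0 - 12)/(0 - 12) = 0.020576
L_1(7.0) = (7.0 - 0)/(3 - 0) × (7.0 - 6)/(3 - 6) × (7.0 - 9)/(3 - 9) × (7.0 - 12)/(3 - 12) = -0.144033
L_2(7.0) = (7.0 - 0)/(6 - 0) × (7.0 - 3)/(6 - 3) × (7.0 - 9)/(6 - 9) × (7.0 - 12)/(6 - 12) = 0.864198
L_3(7.0) = (7.0 - 0)/(9 - 0) × (7.0 - 3)/(9 - 3) × (7.0 - 6)/(9 - 6) × (7.0 - 12)/(9 - 12) = 0.288066
L_4(7.0) = (7.0 - 0)/(12 - 0) × (7.0 - 3)/(12 - 3) × (7.0 - 6)/(12 - 6) × (7.0 - 9)/(12 - 9) = -0.028807

P(7.0) = (-3)×L_0(7.0) + 1×L_1(7.0) + 7×L_2(7.0) + 0×L_3(7.0) + (-6)×L_4(7.0)
P(7.0) = 6.016461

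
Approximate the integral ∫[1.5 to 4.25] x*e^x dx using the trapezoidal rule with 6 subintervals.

f(x) = x*e^x
a = 1.5, b = 4.25, n = 6
h = (b - a)/n = 0.458333

Trapezoidal rule: (h/2)[f(x₀) + 2f(x₁) + 2f(x₂) + ... + f(xₙ)]

x_0 = 1.5000, f(x_0) = 6.722534, coefficient = 1
x_1 = 1.9583, f(x_1) = 13.879697, coefficient = 2
x_2 = 2.4167, f(x_2) = 27.087053, coefficient = 2
x_3 = 2.8750, f(x_3) = 50.960594, coefficient = 2
x_4 = 3.3333, f(x_4) = 93.438750, coefficient = 2
x_5 = 3.7917, f(x_5) = 168.085427, coefficient = 2
x_6 = 4.2500, f(x_6) = 297.948002, coefficient = 1

I ≈ (0.458333/2) × 1011.573576 = 231.818945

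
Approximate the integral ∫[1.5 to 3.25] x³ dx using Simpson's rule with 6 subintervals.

f(x) = x³
a = 1.5, b = 3.25, n = 6
h = (b - a)/n = 0.291667

Simpson's rule: (h/3)[f(x₀) + 4f(x₁) + 2f(x₂) + ... + f(xₙ)]

x_0 = 1.5000, f(x_0) = 3.375000, coefficient = 1
x_1 = 1.7917, f(x_1) = 5.751374, coefficient = 4
x_2 = 2.0833, f(x_2) = 9.042245, coefficient = 2
x_3 = 2.3750, f(x_3) = 13.396484, coefficient = 4
x_4 = 2.6667, f(x_4) = 18.962963, coefficient = 2
x_5 = 2.9583, f(x_5) = 25.890553, coefficient = 4
x_6 = 3.2500, f(x_6) = 34.328125, coefficient = 1

I ≈ (0.291667/3) × 273.867188 = 26.625977
Exact value: 26.625977
Error: 0.000000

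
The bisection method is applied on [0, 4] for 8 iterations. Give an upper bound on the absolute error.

Bisection error bound: |error| ≤ (b-a)/2^n
|error| ≤ (4 - 0)/2^8 = 4/2^8
|error| ≤ 0.0156250000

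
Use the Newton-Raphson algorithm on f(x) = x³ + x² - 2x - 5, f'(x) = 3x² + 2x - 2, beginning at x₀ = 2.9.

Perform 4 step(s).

f(x) = x³ + x² - 2x - 5
f'(x) = 3x² + 2x - 2
x₀ = 2.9

Newton-Raphson formula: x_{n+1} = x_n - f(x_n)/f'(x_n)

Iteration 1:
  f(2.900000) = 21.999000
  f'(2.900000) = 29.030000
  x_1 = 2.900000 - 21.999000/29.030000 = 2.142198
Iteration 2:
  f(2.142198) = 5.135185
  f'(2.142198) = 16.051429
  x_2 = 2.142198 - 5.135185/16.051429 = 1.822277
Iteration 3:
  f(1.822277) = 0.727363
  f'(1.822277) = 11.606634
  x_3 = 1.822277 - 0.727363/11.606634 = 1.759609
Iteration 4:
  f(1.759609) = 0.025151
  f'(1.759609) = 10.807891
  x_4 = 1.759609 - 0.025151/10.807891 = 1.757282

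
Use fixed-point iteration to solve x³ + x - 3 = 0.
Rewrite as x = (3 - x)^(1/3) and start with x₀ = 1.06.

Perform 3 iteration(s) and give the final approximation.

Equation: x³ + x - 3 = 0
Fixed-point form: x = (3 - x)^(1/3)
x₀ = 1.06

x_1 = g(1.060000) = 1.247194
x_2 = g(1.247194) = 1.205715
x_3 = g(1.205715) = 1.215152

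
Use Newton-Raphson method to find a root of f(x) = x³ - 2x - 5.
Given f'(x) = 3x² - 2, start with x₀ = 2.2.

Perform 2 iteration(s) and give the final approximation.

f(x) = x³ - 2x - 5
f'(x) = 3x² - 2
x₀ = 2.2

Newton-Raphson formula: x_{n+1} = x_n - f(x_n)/f'(x_n)

Iteration 1:
  f(2.200000) = 1.248000
  f'(2.200000) = 12.520000
  x_1 = 2.200000 - 1.248000/12.520000 = 2.100319
Iteration 2:
  f(2.100319) = 0.064589
  f'(2.100319) = 11.234026
  x_2 = 2.100319 - 0.064589/11.234026 = 2.094570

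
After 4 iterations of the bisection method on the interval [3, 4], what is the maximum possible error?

Bisection error bound: |error| ≤ (b-a)/2^n
|error| ≤ (4 - 3)/2^4 = 1/2^4
|error| ≤ 0.0625000000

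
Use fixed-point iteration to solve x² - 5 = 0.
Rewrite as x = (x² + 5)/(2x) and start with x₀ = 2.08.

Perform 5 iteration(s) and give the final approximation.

Equation: x² - 5 = 0
Fixed-point form: x = (x² + 5)/(2x)
x₀ = 2.08

x_1 = g(2.080000) = 2.241923
x_2 = g(2.241923) = 2.236076
x_3 = g(2.236076) = 2.236068
x_4 = g(2.236068) = 2.236068
x_5 = g(2.236068) = 2.236068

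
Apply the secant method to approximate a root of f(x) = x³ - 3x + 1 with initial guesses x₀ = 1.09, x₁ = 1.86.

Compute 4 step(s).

f(x) = x³ - 3x + 1
x₀ = 1.09, x₁ = 1.86

Secant formula: x_{n+1} = x_n - f(x_n)(x_n - x_{n-1})/(f(x_n) - f(x_{n-1}))

Iteration 1:
  f(1.090000) = -0.974971
  f(1.860000) = 1.854856
  x_2 = 1.860000 - 1.854856×(1.860000 - 1.090000)/(1.854856 - (-0.974971))
       = 1.355291
Iteration 2:
  f(1.860000) = 1.854856
  f(1.355291) = -0.576456
  x_3 = 1.355291 - (-0.576456)×(1.355291 - 1.860000)/(-0.576456 - 1.854856)
       = 1.474956
Iteration 3:
  f(1.355291) = -0.576456
  f(1.474956) = -0.216109
  x_4 = 1.474956 - (-0.216109)×(1.474956 - 1.355291)/(-0.216109 - (-0.576456))
       = 1.546722
Iteration 4:
  f(1.474956) = -0.216109
  f(1.546722) = 0.060132
  x_5 = 1.546722 - 0.060132×(1.546722 - 1.474956)/(0.060132 - (-0.216109))
       = 1.531100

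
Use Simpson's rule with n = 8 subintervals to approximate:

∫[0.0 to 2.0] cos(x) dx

f(x) = cos(x)
a = 0.0, b = 2.0, n = 8
h = (b - a)/n = 0.250000

Simpson's rule: (h/3)[f(x₀) + 4f(x₁) + 2f(x₂) + ... + f(xₙ)]

x_0 = 0.0000, f(x_0) = 1.000000, coefficient = 1
x_1 = 0.2500, f(x_1) = 0.968912, coefficient = 4
x_2 = 0.5000, f(x_2) = 0.877583, coefficient = 2
x_3 = 0.7500, f(x_3) = 0.731689, coefficient = 4
x_4 = 1.0000, f(x_4) = 0.540302, coefficient = 2
x_5 = 1.2500, f(x_5) = 0.315322, coefficient = 4
x_6 = 1.5000, f(x_6) = 0.070737, coefficient = 2
x_7 = 1.7500, f(x_7) = -0.178246, coefficient = 4
x_8 = 2.0000, f(x_8) = -0.416147, coefficient = 1

I ≈ (0.250000/3) × 10.911808 = 0.909317
Exact value: 0.909297
Error: 0.000020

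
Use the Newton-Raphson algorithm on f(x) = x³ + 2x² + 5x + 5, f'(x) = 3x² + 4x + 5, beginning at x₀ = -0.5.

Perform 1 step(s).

f(x) = x³ + 2x² + 5x + 5
f'(x) = 3x² + 4x + 5
x₀ = -0.5

Newton-Raphson formula: x_{n+1} = x_n - f(x_n)/f'(x_n)

Iteration 1:
  f(-0.500000) = 2.875000
  f'(-0.500000) = 3.750000
  x_1 = -0.500000 - 2.875000/3.750000 = -1.266667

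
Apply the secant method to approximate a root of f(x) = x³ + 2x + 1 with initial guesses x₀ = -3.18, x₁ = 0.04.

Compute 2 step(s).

f(x) = x³ + 2x + 1
x₀ = -3.18, x₁ = 0.04

Secant formula: x_{n+1} = x_n - f(x_n)(x_n - x_{n-1})/(f(x_n) - f(x_{n-1}))

Iteration 1:
  f(-3.180000) = -37.517432
  f(0.040000) = 1.080064
  x_2 = 0.040000 - 1.080064×(0.040000 - (-3.180000))/(1.080064 - (-37.517432))
       = -0.050104
Iteration 2:
  f(0.040000) = 1.080064
  f(-0.050104) = 0.899665
  x_3 = -0.050104 - 0.899665×(-0.050104 - 0.040000)/(0.899665 - 1.080064)
       = -0.499464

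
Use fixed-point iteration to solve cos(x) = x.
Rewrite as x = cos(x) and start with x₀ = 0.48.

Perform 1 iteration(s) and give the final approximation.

Equation: cos(x) = x
Fixed-point form: x = cos(x)
x₀ = 0.48

x_1 = g(0.480000) = 0.886995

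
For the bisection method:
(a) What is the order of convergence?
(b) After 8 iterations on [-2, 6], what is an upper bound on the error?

(a) Bisection has linear (order 1) convergence; the error is halved each step.

(b) Error bound = (b-a)/2^n = (6 - (-2))/2^{8}
    = 8/2^{8}

(a) 1 (linear); (b) error ≤ 3.12e-02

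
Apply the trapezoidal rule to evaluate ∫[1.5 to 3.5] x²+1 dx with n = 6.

f(x) = x²+1
a = 1.5, b = 3.5, n = 6
h = (b - a)/n = 0.333333

Trapezoidal rule: (h/2)[f(x₀) + 2f(x₁) + 2f(x₂) + ... + f(xₙ)]

x_0 = 1.5000, f(x_0) = 3.250000, coefficient = 1
x_1 = 1.8333, f(x_1) = 4.361111, coefficient = 2
x_2 = 2.1667, f(x_2) = 5.694444, coefficient = 2
x_3 = 2.5000, f(x_3) = 7.250000, coefficient = 2
x_4 = 2.8333, f(x_4) = 9.027778, coefficient = 2
x_5 = 3.1667, f(x_5) = 11.027778, coefficient = 2
x_6 = 3.5000, f(x_6) = 13.250000, coefficient = 1

I ≈ (0.333333/2) × 91.222222 = 15.203704
Exact value: 15.166667
Error: 0.037037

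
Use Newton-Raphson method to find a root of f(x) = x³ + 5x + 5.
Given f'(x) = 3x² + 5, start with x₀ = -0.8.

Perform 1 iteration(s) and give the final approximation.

f(x) = x³ + 5x + 5
f'(x) = 3x² + 5
x₀ = -0.8

Newton-Raphson formula: x_{n+1} = x_n - f(x_n)/f'(x_n)

Iteration 1:
  f(-0.800000) = 0.488000
  f'(-0.800000) = 6.920000
  x_1 = -0.800000 - 0.488000/6.920000 = -0.870520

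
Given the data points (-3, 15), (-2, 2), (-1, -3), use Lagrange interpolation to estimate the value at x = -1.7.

Lagrange interpolation formula:
P(x) = Σ yᵢ × Lᵢ(x)
where Lᵢ(x) = Π_{j≠i} (x - xⱼ)/(xᵢ - xⱼ)

L_0(-1.7) = (-1.7 - (-2))/(-3 - (-2)) × (-1.7 - (-1))/(-3 - (-1)) = -0.105000
L_1(-1.7) = (-1.7 - (-3))/(-2 - (-3)) × (-1.7 - (-1))/(-2 - (-1)) = 0.910000
L_2(-1.7) = (-1.7 - (-3))/(-1 - (-3)) × (-1.7 - (-2))/(-1 - (-2)) = 0.195000

P(-1.7) = 15×L_0(-1.7) + 2×L_1(-1.7) + (-3)×L_2(-1.7)
P(-1.7) = -0.340000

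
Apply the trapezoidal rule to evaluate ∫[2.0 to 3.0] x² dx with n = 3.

f(x) = x²
a = 2.0, b = 3.0, n = 3
h = (b - a)/n = 0.333333

Trapezoidal rule: (h/2)[f(x₀) + 2f(x₁) + 2f(x₂) + ... + f(xₙ)]

x_0 = 2.0000, f(x_0) = 4.000000, coefficient = 1
x_1 = 2.3333, f(x_1) = 5.444444, coefficient = 2
x_2 = 2.6667, f(x_2) = 7.111111, coefficient = 2
x_3 = 3.0000, f(x_3) = 9.000000, coefficient = 1

I ≈ (0.333333/2) × 38.111111 = 6.351852
Exact value: 6.333333
Error: 0.018519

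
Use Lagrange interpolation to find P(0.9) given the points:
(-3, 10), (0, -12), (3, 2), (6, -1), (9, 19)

Lagrange interpolation formula:
P(x) = Σ yᵢ × Lᵢ(x)
where Lᵢ(x) = Π_{j≠i} (x - xⱼ)/(xᵢ - xⱼ)

L_0(0.9) = (0.9 - 0)/(-3 - 0) × (0.9 - 3)/(-3 - 3) × (0.9 - 6)/(-3 - 6) × (0.9 - 9)/(-3 - 9) = -0.040162
L_1(0.9) = (0.9 - (-3))/(0 - (-3)) × (0.9 - 3)/(0 - 3) × (0.9 - 6)/(0 - 6) × (0.9 - 9)/(0 - 9) = 0.696150
L_2(0.9) = (0.9 - (-3))/(3 - (-3)) × (0.9 - 0)/(3 - 0) × (0.9 - 6)/(3 - 6) × (0.9 - 9)/(3 - 9) = 0.447525
L_3(0.9) = (0.9 - (-3))/(6 - (-3)) × (0.9 - 0)/(6 - 0) × (0.9 - 3)/(6 - 3) × (0.9 - 9)/(6 - 9) = -0.122850
L_4(0.9) = (0.9 - (-3))/(9 - (-3)) × (0.9 - 0)/(9 - 0) × (0.9 - 3)/(9 - 3) × (0.9 - 6)/(9 - 6) = 0.019338

P(0.9) = 10×L_0(0.9) + (-12)×L_1(0.9) + 2×L_2(0.9) + (-1)×L_3(0.9) + 19×L_4(0.9)
P(0.9) = -7.370112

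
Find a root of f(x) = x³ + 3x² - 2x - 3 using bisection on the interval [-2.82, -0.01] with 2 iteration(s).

f(x) = x³ + 3x² - 2x - 3
Initial interval: [-2.82, -0.01]

Iteration 1:
  c_1 = (-2.820000 + (-0.010000))/2 = -1.415000
  f(c_1) = f(-1.415000) = 3.003527
  f(a) × f(c) ≥ 0, new interval: [-1.415000, -0.010000]
Iteration 2:
  c_2 = (-1.415000 + (-0.010000))/2 = -0.712500
  f(c_2) = f(-0.712500) = -0.413736
  f(a) × f(c) < 0, new interval: [-1.415000, -0.712500]

After 2 iteration(s), the approximation is c_2 = -0.712500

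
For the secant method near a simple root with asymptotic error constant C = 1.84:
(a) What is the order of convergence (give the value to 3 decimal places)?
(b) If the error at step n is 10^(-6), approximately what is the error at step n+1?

(a) Secant method has superlinear convergence with order φ = (1+√5)/2 ≈ 1.618.
    This means |e_{n+1}| ≈ C|e_n|^1.618.

(b) With |e_n| = 10^(-6) and C = 1.84:
    |e_{n+1}| ≈ 1.84 × (10^(-6))^1.618 = 1.84 × 10^(-9.71)

(a) ≈ 1.618 (golden ratio); (b) |e_{n+1}| ≈ 3.603e-10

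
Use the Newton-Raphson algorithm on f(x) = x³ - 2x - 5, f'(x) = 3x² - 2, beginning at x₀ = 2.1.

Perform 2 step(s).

f(x) = x³ - 2x - 5
f'(x) = 3x² - 2
x₀ = 2.1

Newton-Raphson formula: x_{n+1} = x_n - f(x_n)/f'(x_n)

Iteration 1:
  f(2.100000) = 0.061000
  f'(2.100000) = 11.230000
  x_1 = 2.100000 - 0.061000/11.230000 = 2.094568
Iteration 2:
  f(2.094568) = 0.000186
  f'(2.094568) = 11.161647
  x_2 = 2.094568 - 0.000186/11.161647 = 2.094551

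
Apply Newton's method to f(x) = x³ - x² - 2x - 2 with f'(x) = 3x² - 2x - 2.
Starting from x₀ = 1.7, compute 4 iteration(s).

f(x) = x³ - x² - 2x - 2
f'(x) = 3x² - 2x - 2
x₀ = 1.7

Newton-Raphson formula: x_{n+1} = x_n - f(x_n)/f'(x_n)

Iteration 1:
  f(1.700000) = -3.377000
  f'(1.700000) = 3.270000
  x_1 = 1.700000 - (-3.377000)/3.270000 = 2.732722
Iteration 2:
  f(2.732722) = 5.474120
  f'(2.732722) = 14.937860
  x_2 = 2.732722 - 5.474120/14.937860 = 2.366262
Iteration 3:
  f(2.366262) = 0.917447
  f'(2.366262) = 10.065067
  x_3 = 2.366262 - 0.917447/10.065067 = 2.275111
Iteration 4:
  f(2.275111) = 0.049915
  f'(2.275111) = 8.978164
  x_4 = 2.275111 - 0.049915/8.978164 = 2.269551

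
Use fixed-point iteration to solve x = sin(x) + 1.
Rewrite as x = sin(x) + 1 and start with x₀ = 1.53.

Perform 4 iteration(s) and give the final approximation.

Equation: x = sin(x) + 1
Fixed-point form: x = sin(x) + 1
x₀ = 1.53

x_1 = g(1.530000) = 1.999168
x_2 = g(1.999168) = 1.909643
x_3 = g(1.909643) = 1.943139
x_4 = g(1.943139) = 1.931478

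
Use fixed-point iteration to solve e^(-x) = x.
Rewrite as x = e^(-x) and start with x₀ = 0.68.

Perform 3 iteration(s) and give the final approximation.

Equation: e^(-x) = x
Fixed-point form: x = e^(-x)
x₀ = 0.68

x_1 = g(0.680000) = 0.506617
x_2 = g(0.506617) = 0.602531
x_3 = g(0.602531) = 0.547425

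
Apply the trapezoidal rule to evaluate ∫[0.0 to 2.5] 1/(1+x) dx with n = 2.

f(x) = 1/(1+x)
a = 0.0, b = 2.5, n = 2
h = (b - a)/n = 1.250000

Trapezoidal rule: (h/2)[f(x₀) + 2f(x₁) + 2f(x₂) + ... + f(xₙ)]

x_0 = 0.0000, f(x_0) = 1.000000, coefficient = 1
x_1 = 1.2500, f(x_1) = 0.444444, coefficient = 2
x_2 = 2.5000, f(x_2) = 0.285714, coefficient = 1

I ≈ (1.250000/2) × 2.174603 = 1.359127
Exact value: 1.252763
Error: 0.106364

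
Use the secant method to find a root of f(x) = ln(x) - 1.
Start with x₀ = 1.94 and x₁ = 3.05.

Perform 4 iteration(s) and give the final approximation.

f(x) = ln(x) - 1
x₀ = 1.94, x₁ = 3.05

Secant formula: x_{n+1} = x_n - f(x_n)(x_n - x_{n-1})/(f(x_n) - f(x_{n-1}))

Iteration 1:
  f(1.940000) = -0.337312
  f(3.050000) = 0.115142
  x_2 = 3.050000 - 0.115142×(3.050000 - 1.940000)/(0.115142 - (-0.337312))
       = 2.767524
Iteration 2:
  f(3.050000) = 0.115142
  f(2.767524) = 0.017953
  x_3 = 2.767524 - 0.017953×(2.767524 - 3.050000)/(0.017953 - 0.115142)
       = 2.715344
Iteration 3:
  f(2.767524) = 0.017953
  f(2.715344) = -0.001081
  x_4 = 2.715344 - (-0.001081)×(2.715344 - 2.767524)/(-0.001081 - 0.017953)
       = 2.718308
Iteration 4:
  f(2.715344) = -0.001081
  f(2.718308) = 0.000010
  x_5 = 2.718308 - 0.000010×(2.718308 - 2.715344)/(0.000010 - (-0.001081))
       = 2.718282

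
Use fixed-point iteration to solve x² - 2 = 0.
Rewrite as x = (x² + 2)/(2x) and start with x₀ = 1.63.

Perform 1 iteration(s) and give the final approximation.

Equation: x² - 2 = 0
Fixed-point form: x = (x² + 2)/(2x)
x₀ = 1.63

x_1 = g(1.630000) = 1.428497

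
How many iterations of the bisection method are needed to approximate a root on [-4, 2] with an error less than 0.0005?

We need (b-a)/2^n ≤ 0.0005
(2 - (-4))/2^n ≤ 0.0005
6/2^n ≤ 0.0005
2^n ≥ 12000
n ≥ log₂(12000) = 13.55
n ≥ 14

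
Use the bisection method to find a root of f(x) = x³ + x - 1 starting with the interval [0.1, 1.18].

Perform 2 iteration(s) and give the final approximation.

f(x) = x³ + x - 1
Initial interval: [0.1, 1.18]

Iteration 1:
  c_1 = (0.100000 + 1.180000)/2 = 0.640000
  f(c_1) = f(0.640000) = -0.097856
  f(a) × f(c) ≥ 0, new interval: [0.640000, 1.180000]
Iteration 2:
  c_2 = (0.640000 + 1.180000)/2 = 0.910000
  f(c_2) = f(0.910000) = 0.663571
  f(a) × f(c) < 0, new interval: [0.640000, 0.910000]

After 2 iteration(s), the approximation is c_2 = 0.910000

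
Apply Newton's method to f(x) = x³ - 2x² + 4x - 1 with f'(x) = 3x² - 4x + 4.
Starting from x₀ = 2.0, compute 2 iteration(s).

f(x) = x³ - 2x² + 4x - 1
f'(x) = 3x² - 4x + 4
x₀ = 2.0

Newton-Raphson formula: x_{n+1} = x_n - f(x_n)/f'(x_n)

Iteration 1:
  f(2.000000) = 7.000000
  f'(2.000000) = 8.000000
  x_1 = 2.000000 - 7.000000/8.000000 = 1.125000
Iteration 2:
  f(1.125000) = 2.392578
  f'(1.125000) = 3.296875
  x_2 = 1.125000 - 2.392578/3.296875 = 0.399289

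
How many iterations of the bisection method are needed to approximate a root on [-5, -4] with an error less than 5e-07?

We need (b-a)/2^n ≤ 5e-07
(-4 - (-5))/2^n ≤ 5e-07
1/2^n ≤ 5e-07
2^n ≥ 2000000
n ≥ log₂(2000000) = 20.93
n ≥ 21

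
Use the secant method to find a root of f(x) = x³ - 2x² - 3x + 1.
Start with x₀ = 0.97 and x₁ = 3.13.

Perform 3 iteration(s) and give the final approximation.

f(x) = x³ - 2x² - 3x + 1
x₀ = 0.97, x₁ = 3.13

Secant formula: x_{n+1} = x_n - f(x_n)(x_n - x_{n-1})/(f(x_n) - f(x_{n-1}))

Iteration 1:
  f(0.970000) = -2.879127
  f(3.130000) = 2.680497
  x_2 = 3.130000 - 2.680497×(3.130000 - 0.970000)/(2.680497 - (-2.879127))
       = 2.088585
Iteration 2:
  f(3.130000) = 2.680497
  f(2.088585) = -4.879330
  x_3 = 2.088585 - (-4.879330)×(2.088585 - 3.130000)/(-4.879330 - 2.680497)
       = 2.760744
Iteration 3:
  f(2.088585) = -4.879330
  f(2.760744) = -1.484061
  x_4 = 2.760744 - (-1.484061)×(2.760744 - 2.088585)/(-1.484061 - (-4.879330))
       = 3.054543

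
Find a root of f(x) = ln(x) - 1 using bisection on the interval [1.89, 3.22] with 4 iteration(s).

f(x) = ln(x) - 1
Initial interval: [1.89, 3.22]

Iteration 1:
  c_1 = (1.890000 + 3.220000)/2 = 2.555000
  f(c_1) = f(2.555000) = -0.061948
  f(a) × f(c) ≥ 0, new interval: [2.555000, 3.220000]
Iteration 2:
  c_2 = (2.555000 + 3.220000)/2 = 2.887500
  f(c_2) = f(2.887500) = 0.060391
  f(a) × f(c) < 0, new interval: [2.555000, 2.887500]
Iteration 3:
  c_3 = (2.555000 + 2.887500)/2 = 2.721250
  f(c_3) = f(2.721250) = 0.001091
  f(a) × f(c) < 0, new interval: [2.555000, 2.721250]
Iteration 4:
  c_4 = (2.555000 + 2.721250)/2 = 2.638125
  f(c_4) = f(2.638125) = -0.029932
  f(a) × f(c) ≥ 0, new interval: [2.638125, 2.721250]

After 4 iteration(s), the approximation is c_4 = 2.638125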